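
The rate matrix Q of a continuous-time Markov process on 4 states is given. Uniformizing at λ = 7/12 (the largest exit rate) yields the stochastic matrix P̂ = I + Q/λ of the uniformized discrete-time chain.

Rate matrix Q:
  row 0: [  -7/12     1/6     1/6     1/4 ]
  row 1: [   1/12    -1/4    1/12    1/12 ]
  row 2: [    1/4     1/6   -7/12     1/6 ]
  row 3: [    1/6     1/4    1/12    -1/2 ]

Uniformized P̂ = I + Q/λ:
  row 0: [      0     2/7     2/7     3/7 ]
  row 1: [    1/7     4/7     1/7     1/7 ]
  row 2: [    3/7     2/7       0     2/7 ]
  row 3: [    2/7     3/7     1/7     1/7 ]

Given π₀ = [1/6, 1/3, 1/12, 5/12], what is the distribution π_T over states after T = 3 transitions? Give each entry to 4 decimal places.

t=0: π = [0.1667, 0.3333, 0.0833, 0.4167]
t=1: π = [0.2024, 0.4405, 0.1548, 0.2024]
t=2: π = [0.1871, 0.4405, 0.1497, 0.2228]
t=3: π = [0.1907, 0.4434, 0.1482, 0.2177]

π = [0.1907, 0.4434, 0.1482, 0.2177]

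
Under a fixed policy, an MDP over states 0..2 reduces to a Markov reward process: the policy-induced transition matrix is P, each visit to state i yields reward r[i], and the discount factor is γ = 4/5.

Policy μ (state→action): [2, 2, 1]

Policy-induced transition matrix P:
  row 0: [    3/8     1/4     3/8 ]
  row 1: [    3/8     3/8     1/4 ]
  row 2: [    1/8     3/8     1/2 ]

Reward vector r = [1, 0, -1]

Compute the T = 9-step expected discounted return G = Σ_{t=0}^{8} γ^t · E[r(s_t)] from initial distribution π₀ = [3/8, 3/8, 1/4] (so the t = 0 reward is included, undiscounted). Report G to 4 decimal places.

G = -0.1615

t=0: π = [0.3750, 0.3750, 0.2500], E[r] = 0.1250, γ^t·E[r] = 0.125000, running G = 0.125000
t=1: π = [0.3125, 0.3281, 0.3594], E[r] = -0.0469, γ^t·E[r] = -0.037500, running G = 0.087500
t=2: π = [0.2852, 0.3359, 0.3789], E[r] = -0.0938, γ^t·E[r] = -0.060000, running G = 0.027500
t=3: π = [0.2803, 0.3394, 0.3804], E[r] = -0.1001, γ^t·E[r] = -0.051250, running G = -0.023750
t=4: π = [0.2799, 0.3400, 0.3801], E[r] = -0.1002, γ^t·E[r] = -0.041050, running G = -0.064800
t=5: π = [0.2800, 0.3400, 0.3800], E[r] = -0.1001, γ^t·E[r] = -0.032785, running G = -0.097585
t=6: π = [0.2800, 0.3400, 0.3800], E[r] = -0.1000, γ^t·E[r] = -0.026216, running G = -0.123801
t=7: π = [0.2800, 0.3400, 0.3800], E[r] = -0.1000, γ^t·E[r] = -0.020972, running G = -0.144773
t=8: π = [0.2800, 0.3400, 0.3800], E[r] = -0.1000, γ^t·E[r] = -0.016777, running G = -0.161550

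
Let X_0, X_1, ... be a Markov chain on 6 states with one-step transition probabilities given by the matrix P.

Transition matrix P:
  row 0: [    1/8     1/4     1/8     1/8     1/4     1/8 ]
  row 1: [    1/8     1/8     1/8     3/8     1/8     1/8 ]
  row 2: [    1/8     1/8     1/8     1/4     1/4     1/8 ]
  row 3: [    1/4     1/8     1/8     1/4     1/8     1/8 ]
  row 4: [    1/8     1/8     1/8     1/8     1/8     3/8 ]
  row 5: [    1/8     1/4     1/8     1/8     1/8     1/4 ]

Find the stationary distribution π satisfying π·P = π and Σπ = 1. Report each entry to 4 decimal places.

π = [0.1511, 0.1674, 0.1250, 0.2086, 0.1595, 0.1884]

Balance equations π_j = Σ_i π_i·P[i][j]:
  π_0 = 1/8·π_0 + 1/8·π_1 + 1/8·π_2 + 1/4·π_3 + 1/8·π_4 + 1/8·π_5
  π_1 = 1/4·π_0 + 1/8·π_1 + 1/8·π_2 + 1/8·π_3 + 1/8·π_4 + 1/4·π_5
  π_2 = 1/8·π_0 + 1/8·π_1 + 1/8·π_2 + 1/8·π_3 + 1/8·π_4 + 1/8·π_5
  π_3 = 1/8·π_0 + 3/8·π_1 + 1/4·π_2 + 1/4·π_3 + 1/8·π_4 + 1/8·π_5
  π_4 = 1/4·π_0 + 1/8·π_1 + 1/4·π_2 + 1/8·π_3 + 1/8·π_4 + 1/8·π_5
  normalize: π_0 + π_1 + π_2 + π_3 + π_4 + π_5 = 1
Solving the linear system gives exactly π = [2515/16648, 5575/33296, 1/8, 434/2081, 5311/33296, 3137/16648].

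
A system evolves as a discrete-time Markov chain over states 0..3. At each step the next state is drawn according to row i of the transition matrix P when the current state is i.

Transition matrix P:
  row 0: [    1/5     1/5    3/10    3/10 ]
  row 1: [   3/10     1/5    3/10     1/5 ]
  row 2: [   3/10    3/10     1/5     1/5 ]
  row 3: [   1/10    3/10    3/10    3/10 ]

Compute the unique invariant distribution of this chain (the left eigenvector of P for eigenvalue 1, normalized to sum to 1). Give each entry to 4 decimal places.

Balance equations π_j = Σ_i π_i·P[i][j]:
  π_0 = 1/5·π_0 + 3/10·π_1 + 3/10·π_2 + 1/10·π_3
  π_1 = 1/5·π_0 + 1/5·π_1 + 3/10·π_2 + 3/10·π_3
  π_2 = 3/10·π_0 + 3/10·π_1 + 1/5·π_2 + 3/10·π_3
  normalize: π_0 + π_1 + π_2 + π_3 = 1
Solving the linear system gives exactly π = [23/101, 280/1111, 3/11, 25/101].

π = [0.2277, 0.2520, 0.2727, 0.2475]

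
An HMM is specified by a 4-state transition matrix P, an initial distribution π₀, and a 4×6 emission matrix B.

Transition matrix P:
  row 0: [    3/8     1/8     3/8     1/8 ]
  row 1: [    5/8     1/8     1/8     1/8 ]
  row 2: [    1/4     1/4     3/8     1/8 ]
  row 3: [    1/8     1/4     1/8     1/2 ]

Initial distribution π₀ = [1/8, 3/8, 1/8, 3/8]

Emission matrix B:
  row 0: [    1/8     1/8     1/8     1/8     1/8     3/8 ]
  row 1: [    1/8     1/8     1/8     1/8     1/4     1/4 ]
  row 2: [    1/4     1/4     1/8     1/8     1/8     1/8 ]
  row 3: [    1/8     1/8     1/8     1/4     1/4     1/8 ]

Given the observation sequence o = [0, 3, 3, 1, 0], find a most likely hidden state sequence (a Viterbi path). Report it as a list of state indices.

t=0: δ = [1.562e-02, 4.688e-02, 3.125e-02, 4.688e-02]  (obs o_0=0)
t=1: δ = [3.662e-03, 1.465e-03, 1.465e-03, 5.859e-03]  ψ = [1, 3, 2, 3]  (obs o_1=3)
t=2: δ = [1.717e-04, 1.831e-04, 1.717e-04, 7.324e-04]  ψ = [0, 3, 0, 3]  (obs o_2=3)
t=3: δ = [1.431e-05, 2.289e-05, 2.289e-05, 4.578e-05]  ψ = [1, 3, 3, 3]  (obs o_3=1)
t=4: δ = [1.788e-06, 1.431e-06, 2.146e-06, 2.861e-06]  ψ = [1, 3, 2, 3]  (obs o_4=0)
backtrack: best end state = 3; path = [3, 3, 3, 3, 3]

path = [3, 3, 3, 3, 3]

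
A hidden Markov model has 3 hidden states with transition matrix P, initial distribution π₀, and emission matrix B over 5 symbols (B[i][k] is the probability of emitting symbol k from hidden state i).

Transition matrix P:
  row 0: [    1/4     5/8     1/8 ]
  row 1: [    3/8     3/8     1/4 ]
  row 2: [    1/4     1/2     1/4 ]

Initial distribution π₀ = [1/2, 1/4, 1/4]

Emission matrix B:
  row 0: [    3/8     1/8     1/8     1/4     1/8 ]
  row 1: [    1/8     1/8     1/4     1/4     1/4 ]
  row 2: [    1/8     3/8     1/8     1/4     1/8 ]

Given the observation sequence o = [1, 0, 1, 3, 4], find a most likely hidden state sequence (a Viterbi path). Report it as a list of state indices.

path = [2, 0, 1, 0, 1]

t=0: δ = [6.250e-02, 3.125e-02, 9.375e-02]  (obs o_0=1)
t=1: δ = [8.789e-03, 5.859e-03, 2.930e-03]  ψ = [2, 2, 2]  (obs o_1=0)
t=2: δ = [2.747e-04, 6.866e-04, 5.493e-04]  ψ = [0, 0, 1]  (obs o_2=1)
t=3: δ = [6.437e-05, 6.866e-05, 4.292e-05]  ψ = [1, 2, 1]  (obs o_3=3)
t=4: δ = [3.219e-06, 1.006e-05, 2.146e-06]  ψ = [1, 0, 1]  (obs o_4=4)
backtrack: best end state = 1; path = [2, 0, 1, 0, 1]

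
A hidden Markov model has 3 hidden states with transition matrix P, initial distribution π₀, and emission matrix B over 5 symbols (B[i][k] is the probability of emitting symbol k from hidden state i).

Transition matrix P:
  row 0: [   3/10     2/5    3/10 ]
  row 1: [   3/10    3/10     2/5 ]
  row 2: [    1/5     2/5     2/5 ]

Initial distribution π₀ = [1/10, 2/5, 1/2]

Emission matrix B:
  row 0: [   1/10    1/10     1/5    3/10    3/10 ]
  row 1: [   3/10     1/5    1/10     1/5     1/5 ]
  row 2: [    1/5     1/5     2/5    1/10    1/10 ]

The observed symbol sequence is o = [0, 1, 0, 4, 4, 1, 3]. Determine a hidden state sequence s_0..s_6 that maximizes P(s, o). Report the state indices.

path = [1, 2, 1, 0, 0, 1, 0]

t=0: δ = [1.000e-02, 1.200e-01, 1.000e-01]  (obs o_0=0)
t=1: δ = [3.600e-03, 8.000e-03, 9.600e-03]  ψ = [1, 2, 1]  (obs o_1=1)
t=2: δ = [2.400e-04, 1.152e-03, 7.680e-04]  ψ = [1, 2, 2]  (obs o_2=0)
t=3: δ = [1.037e-04, 6.912e-05, 4.608e-05]  ψ = [1, 1, 1]  (obs o_3=4)
t=4: δ = [9.331e-06, 8.294e-06, 3.110e-06]  ψ = [0, 0, 0]  (obs o_4=4)
t=5: δ = [2.799e-07, 7.465e-07, 6.636e-07]  ψ = [0, 0, 1]  (obs o_5=1)
t=6: δ = [6.718e-08, 5.308e-08, 2.986e-08]  ψ = [1, 2, 1]  (obs o_6=3)
backtrack: best end state = 0; path = [1, 2, 1, 0, 0, 1, 0]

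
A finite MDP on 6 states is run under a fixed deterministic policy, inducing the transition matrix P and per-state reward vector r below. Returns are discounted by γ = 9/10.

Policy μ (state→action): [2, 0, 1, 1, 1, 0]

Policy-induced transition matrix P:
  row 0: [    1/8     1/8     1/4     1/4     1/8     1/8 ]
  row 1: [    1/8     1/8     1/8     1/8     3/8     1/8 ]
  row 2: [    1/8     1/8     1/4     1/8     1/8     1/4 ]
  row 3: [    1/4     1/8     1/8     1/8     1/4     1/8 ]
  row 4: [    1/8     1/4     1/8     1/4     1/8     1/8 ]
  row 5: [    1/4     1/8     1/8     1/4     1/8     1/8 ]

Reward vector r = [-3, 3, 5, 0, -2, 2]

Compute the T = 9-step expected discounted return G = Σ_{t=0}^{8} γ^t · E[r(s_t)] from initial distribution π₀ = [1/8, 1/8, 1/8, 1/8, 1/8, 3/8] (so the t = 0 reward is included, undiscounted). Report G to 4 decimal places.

t=0: π = [0.1250, 0.1250, 0.1250, 0.1250, 0.1250, 0.3750], E[r] = 1.1250, γ^t·E[r] = 1.125000, running G = 1.125000
t=1: π = [0.1875, 0.1406, 0.1563, 0.2031, 0.1719, 0.1406], E[r] = 0.5781, γ^t·E[r] = 0.520313, running G = 1.645313
t=2: π = [0.1680, 0.1465, 0.1680, 0.1875, 0.1855, 0.1445], E[r] = 0.6934, γ^t·E[r] = 0.561621, running G = 2.206934
t=3: π = [0.1665, 0.1482, 0.1670, 0.1873, 0.1851, 0.1460], E[r] = 0.7019, γ^t·E[r] = 0.511688, running G = 2.718622
t=4: π = [0.1667, 0.1481, 0.1667, 0.1872, 0.1855, 0.1459], E[r] = 0.6987, γ^t·E[r] = 0.458417, running G = 3.177039
t=5: π = [0.1666, 0.1482, 0.1667, 0.1872, 0.1854, 0.1458], E[r] = 0.6988, γ^t·E[r] = 0.412629, running G = 3.589668
t=6: π = [0.1666, 0.1482, 0.1667, 0.1872, 0.1855, 0.1458], E[r] = 0.6987, γ^t·E[r] = 0.371322, running G = 3.960990
t=7: π = [0.1666, 0.1482, 0.1667, 0.1872, 0.1854, 0.1458], E[r] = 0.6987, γ^t·E[r] = 0.334196, running G = 4.295186
t=8: π = [0.1666, 0.1482, 0.1667, 0.1872, 0.1855, 0.1458], E[r] = 0.6987, γ^t·E[r] = 0.300774, running G = 4.595961

G = 4.5960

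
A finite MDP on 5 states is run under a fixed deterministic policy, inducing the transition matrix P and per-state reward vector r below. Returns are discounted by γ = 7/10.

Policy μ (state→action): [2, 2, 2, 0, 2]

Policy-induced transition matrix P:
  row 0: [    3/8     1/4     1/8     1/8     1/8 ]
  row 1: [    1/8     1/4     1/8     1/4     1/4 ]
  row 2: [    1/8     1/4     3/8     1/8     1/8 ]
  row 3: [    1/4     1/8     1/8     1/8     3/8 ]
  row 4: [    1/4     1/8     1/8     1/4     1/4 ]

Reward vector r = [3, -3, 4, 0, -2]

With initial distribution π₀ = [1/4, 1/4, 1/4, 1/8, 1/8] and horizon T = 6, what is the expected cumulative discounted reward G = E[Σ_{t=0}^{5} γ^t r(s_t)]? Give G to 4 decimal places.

t=0: π = [0.2500, 0.2500, 0.2500, 0.1250, 0.1250], E[r] = 0.7500, γ^t·E[r] = 0.750000, running G = 0.750000
t=1: π = [0.2188, 0.2188, 0.1875, 0.1719, 0.2031], E[r] = 0.3438, γ^t·E[r] = 0.240625, running G = 0.990625
t=2: π = [0.2266, 0.2031, 0.1719, 0.1777, 0.2207], E[r] = 0.3164, γ^t·E[r] = 0.155039, running G = 1.145664
t=3: π = [0.2314, 0.2002, 0.1680, 0.1780, 0.2224], E[r] = 0.3208, γ^t·E[r] = 0.110035, running G = 1.255699
t=4: π = [0.2329, 0.2000, 0.1670, 0.1778, 0.2223], E[r] = 0.3222, γ^t·E[r] = 0.077361, running G = 1.333060
t=5: π = [0.2332, 0.2000, 0.1667, 0.1778, 0.2222], E[r] = 0.3223, γ^t·E[r] = 0.054170, running G = 1.387230

G = 1.3872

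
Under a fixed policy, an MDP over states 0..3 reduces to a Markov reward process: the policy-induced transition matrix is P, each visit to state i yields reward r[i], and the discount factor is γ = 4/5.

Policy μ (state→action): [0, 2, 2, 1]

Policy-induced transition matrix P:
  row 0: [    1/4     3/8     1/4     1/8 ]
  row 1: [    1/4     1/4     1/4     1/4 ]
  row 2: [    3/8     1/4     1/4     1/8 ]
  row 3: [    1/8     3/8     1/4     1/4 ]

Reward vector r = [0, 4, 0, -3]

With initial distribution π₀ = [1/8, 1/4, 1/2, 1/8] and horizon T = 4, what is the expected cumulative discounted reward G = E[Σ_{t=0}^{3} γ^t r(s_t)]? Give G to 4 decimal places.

t=0: π = [0.1250, 0.2500, 0.5000, 0.1250], E[r] = 0.6250, γ^t·E[r] = 0.625000, running G = 0.625000
t=1: π = [0.2969, 0.2813, 0.2500, 0.1719], E[r] = 0.6094, γ^t·E[r] = 0.487500, running G = 1.112500
t=2: π = [0.2598, 0.3086, 0.2500, 0.1816], E[r] = 0.6895, γ^t·E[r] = 0.441250, running G = 1.553750
t=3: π = [0.2585, 0.3052, 0.2500, 0.1863], E[r] = 0.6619, γ^t·E[r] = 0.338875, running G = 1.892625

G = 1.8926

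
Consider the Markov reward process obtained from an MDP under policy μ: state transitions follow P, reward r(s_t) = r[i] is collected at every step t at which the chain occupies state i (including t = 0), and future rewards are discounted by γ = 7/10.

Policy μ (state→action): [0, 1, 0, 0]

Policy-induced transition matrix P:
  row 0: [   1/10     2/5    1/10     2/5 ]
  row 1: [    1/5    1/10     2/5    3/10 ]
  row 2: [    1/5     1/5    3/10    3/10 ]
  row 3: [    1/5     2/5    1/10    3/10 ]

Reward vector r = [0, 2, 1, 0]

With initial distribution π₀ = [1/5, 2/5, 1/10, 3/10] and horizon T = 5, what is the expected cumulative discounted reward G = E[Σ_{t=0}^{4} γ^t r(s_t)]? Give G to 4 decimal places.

t=0: π = [0.2000, 0.4000, 0.1000, 0.3000], E[r] = 0.9000, γ^t·E[r] = 0.900000, running G = 0.900000
t=1: π = [0.1800, 0.2600, 0.2400, 0.3200], E[r] = 0.7600, γ^t·E[r] = 0.532000, running G = 1.432000
t=2: π = [0.1820, 0.2740, 0.2260, 0.3180], E[r] = 0.7740, γ^t·E[r] = 0.379260, running G = 1.811260
t=3: π = [0.1818, 0.2726, 0.2274, 0.3182], E[r] = 0.7726, γ^t·E[r] = 0.265002, running G = 2.076262
t=4: π = [0.1818, 0.2727, 0.2273, 0.3182], E[r] = 0.7727, γ^t·E[r] = 0.185535, running G = 2.261797

G = 2.2618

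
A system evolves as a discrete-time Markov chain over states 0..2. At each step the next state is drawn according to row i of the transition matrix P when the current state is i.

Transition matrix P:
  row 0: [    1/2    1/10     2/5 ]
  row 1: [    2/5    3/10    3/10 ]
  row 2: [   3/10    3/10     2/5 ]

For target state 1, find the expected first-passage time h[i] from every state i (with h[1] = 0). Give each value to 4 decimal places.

h = [5.5556, 0.0000, 4.4444]

First-step conditioning: h[1] = 0; for i ≠ 1, h[i] = 1 + Σ_k P[i][k]·h[k].
  h[0] = 1 + 1/2·h[0] + 2/5·h[2]
  h[2] = 1 + 3/10·h[0] + 2/5·h[2]
Solving the 2×2 linear system over states ≠ 1 gives exactly h = [50/9, 0, 40/9] (h[1] = 0 is the target).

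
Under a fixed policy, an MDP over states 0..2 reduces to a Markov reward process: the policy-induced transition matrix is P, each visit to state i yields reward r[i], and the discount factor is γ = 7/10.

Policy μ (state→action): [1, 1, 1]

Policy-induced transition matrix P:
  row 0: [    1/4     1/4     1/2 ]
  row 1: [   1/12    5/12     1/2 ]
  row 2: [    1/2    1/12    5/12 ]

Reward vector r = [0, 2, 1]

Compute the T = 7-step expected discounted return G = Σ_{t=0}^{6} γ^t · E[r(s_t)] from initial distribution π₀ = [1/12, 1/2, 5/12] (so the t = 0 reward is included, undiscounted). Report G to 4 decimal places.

t=0: π = [0.0833, 0.5000, 0.4167], E[r] = 1.4167, γ^t·E[r] = 1.416667, running G = 1.416667
t=1: π = [0.2708, 0.2639, 0.4653], E[r] = 0.9931, γ^t·E[r] = 0.695139, running G = 2.111806
t=2: π = [0.3223, 0.2164, 0.4612], E[r] = 0.8941, γ^t·E[r] = 0.438108, running G = 2.549913
t=3: π = [0.3292, 0.2092, 0.4616], E[r] = 0.8800, γ^t·E[r] = 0.301829, running G = 2.851742
t=4: π = [0.3305, 0.2079, 0.4615], E[r] = 0.8774, γ^t·E[r] = 0.210667, running G = 3.062409
t=5: π = [0.3307, 0.2077, 0.4615], E[r] = 0.8770, γ^t·E[r] = 0.147398, running G = 3.209808
t=6: π = [0.3308, 0.2077, 0.4615], E[r] = 0.8769, γ^t·E[r] = 0.103171, running G = 3.312979

G = 3.3130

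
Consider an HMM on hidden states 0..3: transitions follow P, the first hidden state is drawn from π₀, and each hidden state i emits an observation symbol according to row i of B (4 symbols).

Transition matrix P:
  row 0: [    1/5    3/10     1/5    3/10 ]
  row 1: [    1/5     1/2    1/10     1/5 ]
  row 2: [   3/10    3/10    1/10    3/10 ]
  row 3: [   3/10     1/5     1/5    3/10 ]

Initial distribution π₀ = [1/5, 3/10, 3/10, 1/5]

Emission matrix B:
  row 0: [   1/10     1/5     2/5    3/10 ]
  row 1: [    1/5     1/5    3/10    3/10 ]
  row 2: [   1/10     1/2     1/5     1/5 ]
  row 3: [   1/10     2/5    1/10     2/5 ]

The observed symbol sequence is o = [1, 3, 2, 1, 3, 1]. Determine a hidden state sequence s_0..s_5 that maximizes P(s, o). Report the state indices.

t=0: δ = [4.000e-02, 6.000e-02, 1.500e-01, 8.000e-02]  (obs o_0=1)
t=1: δ = [1.350e-02, 1.350e-02, 3.200e-03, 1.800e-02]  ψ = [2, 2, 3, 2]  (obs o_1=3)
t=2: δ = [2.160e-03, 2.025e-03, 7.200e-04, 5.400e-04]  ψ = [3, 1, 3, 3]  (obs o_2=2)
t=3: δ = [8.640e-05, 2.025e-04, 2.160e-04, 2.592e-04]  ψ = [0, 1, 0, 0]  (obs o_3=1)
t=4: δ = [2.333e-05, 3.037e-05, 1.037e-05, 3.110e-05]  ψ = [3, 1, 3, 3]  (obs o_4=3)
t=5: δ = [1.866e-06, 3.038e-06, 3.110e-06, 3.732e-06]  ψ = [3, 1, 3, 3]  (obs o_5=1)
backtrack: best end state = 3; path = [2, 3, 0, 3, 3, 3]

path = [2, 3, 0, 3, 3, 3]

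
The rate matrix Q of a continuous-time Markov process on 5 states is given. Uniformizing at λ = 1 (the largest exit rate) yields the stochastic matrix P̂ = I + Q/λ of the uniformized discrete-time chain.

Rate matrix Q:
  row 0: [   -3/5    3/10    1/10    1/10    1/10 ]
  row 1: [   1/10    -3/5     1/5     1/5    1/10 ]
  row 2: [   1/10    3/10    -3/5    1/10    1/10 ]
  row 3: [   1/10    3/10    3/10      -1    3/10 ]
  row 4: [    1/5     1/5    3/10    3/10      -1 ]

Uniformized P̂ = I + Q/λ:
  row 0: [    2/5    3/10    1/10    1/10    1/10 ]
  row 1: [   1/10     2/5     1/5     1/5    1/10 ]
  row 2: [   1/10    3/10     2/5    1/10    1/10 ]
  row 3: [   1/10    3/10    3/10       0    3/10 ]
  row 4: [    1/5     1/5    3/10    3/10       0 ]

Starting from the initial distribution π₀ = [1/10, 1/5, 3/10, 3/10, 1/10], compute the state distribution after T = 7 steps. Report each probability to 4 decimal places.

π = [0.1595, 0.3204, 0.2623, 0.1412, 0.1166]

t=0: π = [0.1000, 0.2000, 0.3000, 0.3000, 0.1000]
t=1: π = [0.1400, 0.3100, 0.2900, 0.1100, 0.1500]
t=2: π = [0.1570, 0.3160, 0.2700, 0.1500, 0.1070]
t=3: π = [0.1578, 0.3209, 0.2640, 0.1380, 0.1193]
t=4: π = [0.1593, 0.3202, 0.2628, 0.1422, 0.1157]
t=5: π = [0.1593, 0.3204, 0.2624, 0.1409, 0.1169]
t=6: π = [0.1595, 0.3204, 0.2623, 0.1413, 0.1165]
t=7: π = [0.1595, 0.3204, 0.2623, 0.1412, 0.1166]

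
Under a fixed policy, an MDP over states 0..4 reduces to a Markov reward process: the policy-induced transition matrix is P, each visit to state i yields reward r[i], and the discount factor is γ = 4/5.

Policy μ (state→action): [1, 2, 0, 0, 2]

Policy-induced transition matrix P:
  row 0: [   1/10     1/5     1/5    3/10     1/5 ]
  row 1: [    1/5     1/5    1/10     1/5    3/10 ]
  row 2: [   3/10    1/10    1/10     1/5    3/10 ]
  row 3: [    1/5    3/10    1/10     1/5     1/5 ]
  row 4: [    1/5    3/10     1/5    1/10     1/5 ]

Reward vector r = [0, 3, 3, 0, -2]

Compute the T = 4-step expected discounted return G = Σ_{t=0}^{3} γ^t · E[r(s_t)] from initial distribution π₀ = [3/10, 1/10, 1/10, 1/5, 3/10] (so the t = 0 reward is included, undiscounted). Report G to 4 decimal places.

t=0: π = [0.3000, 0.1000, 0.1000, 0.2000, 0.3000], E[r] = 0.0000, γ^t·E[r] = 0.000000, running G = 0.000000
t=1: π = [0.1800, 0.2400, 0.1600, 0.2000, 0.2200], E[r] = 0.7600, γ^t·E[r] = 0.608000, running G = 0.608000
t=2: π = [0.1980, 0.2260, 0.1400, 0.1960, 0.2400], E[r] = 0.6180, γ^t·E[r] = 0.395520, running G = 1.003520
t=3: π = [0.1942, 0.2296, 0.1438, 0.1958, 0.2366], E[r] = 0.6470, γ^t·E[r] = 0.331264, running G = 1.334784

G = 1.3348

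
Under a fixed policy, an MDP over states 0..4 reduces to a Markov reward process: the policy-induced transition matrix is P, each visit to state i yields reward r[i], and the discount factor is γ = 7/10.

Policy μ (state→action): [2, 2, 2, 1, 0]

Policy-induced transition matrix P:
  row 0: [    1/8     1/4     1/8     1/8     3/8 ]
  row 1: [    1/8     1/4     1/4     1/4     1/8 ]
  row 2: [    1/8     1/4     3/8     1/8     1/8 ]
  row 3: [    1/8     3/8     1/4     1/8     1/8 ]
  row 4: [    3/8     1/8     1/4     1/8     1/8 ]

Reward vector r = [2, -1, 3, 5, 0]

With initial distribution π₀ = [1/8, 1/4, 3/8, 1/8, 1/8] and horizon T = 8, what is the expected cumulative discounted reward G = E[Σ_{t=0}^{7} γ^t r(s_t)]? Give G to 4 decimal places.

G = 5.3136

t=0: π = [0.1250, 0.2500, 0.3750, 0.1250, 0.1250], E[r] = 1.7500, γ^t·E[r] = 1.750000, running G = 1.750000
t=1: π = [0.1563, 0.2500, 0.2813, 0.1563, 0.1563], E[r] = 1.6875, γ^t·E[r] = 1.181250, running G = 2.931250
t=2: π = [0.1641, 0.2500, 0.2656, 0.1563, 0.1641], E[r] = 1.6563, γ^t·E[r] = 0.811563, running G = 3.742813
t=3: π = [0.1660, 0.2490, 0.2627, 0.1563, 0.1660], E[r] = 1.6523, γ^t·E[r] = 0.566754, running G = 4.309566
t=4: π = [0.1665, 0.2488, 0.2621, 0.1561, 0.1665], E[r] = 1.6511, γ^t·E[r] = 0.396435, running G = 4.706001
t=5: π = [0.1666, 0.2487, 0.2619, 0.1561, 0.1666], E[r] = 1.6509, γ^t·E[r] = 0.277463, running G = 4.983464
t=6: π = [0.1667, 0.2487, 0.2619, 0.1561, 0.1667], E[r] = 1.6508, γ^t·E[r] = 0.194217, running G = 5.177681
t=7: π = [0.1667, 0.2487, 0.2619, 0.1561, 0.1667], E[r] = 1.6508, γ^t·E[r] = 0.135950, running G = 5.313631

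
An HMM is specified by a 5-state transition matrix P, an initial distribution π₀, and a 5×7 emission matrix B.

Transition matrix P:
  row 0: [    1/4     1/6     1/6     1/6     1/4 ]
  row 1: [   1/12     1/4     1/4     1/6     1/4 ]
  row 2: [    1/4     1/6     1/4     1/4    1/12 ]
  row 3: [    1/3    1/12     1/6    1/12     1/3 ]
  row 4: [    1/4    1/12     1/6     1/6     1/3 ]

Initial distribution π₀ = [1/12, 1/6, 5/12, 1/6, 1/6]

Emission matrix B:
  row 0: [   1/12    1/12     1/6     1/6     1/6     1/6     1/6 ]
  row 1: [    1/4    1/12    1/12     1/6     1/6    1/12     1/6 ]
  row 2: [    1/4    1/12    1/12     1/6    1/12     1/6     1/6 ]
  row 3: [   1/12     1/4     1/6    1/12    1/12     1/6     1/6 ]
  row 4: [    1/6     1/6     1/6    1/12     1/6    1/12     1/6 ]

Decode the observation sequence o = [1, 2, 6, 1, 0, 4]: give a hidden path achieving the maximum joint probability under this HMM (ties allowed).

t=0: δ = [6.944e-03, 1.389e-02, 3.472e-02, 4.167e-02, 2.778e-02]  (obs o_0=1)
t=1: δ = [2.315e-03, 4.823e-04, 7.234e-04, 1.447e-03, 2.315e-03]  ψ = [3, 2, 2, 2, 3]  (obs o_1=2)
t=2: δ = [9.645e-05, 6.430e-05, 6.430e-05, 6.430e-05, 1.286e-04]  ψ = [0, 0, 0, 0, 4]  (obs o_2=6)
t=3: δ = [2.679e-06, 1.340e-06, 1.786e-06, 5.358e-06, 7.144e-06]  ψ = [4, 0, 4, 4, 4]  (obs o_3=1)
t=4: δ = [1.488e-07, 1.488e-07, 2.977e-07, 9.923e-08, 3.969e-07]  ψ = [3, 4, 4, 4, 4]  (obs o_4=0)
t=5: δ = [1.654e-08, 8.269e-09, 6.202e-09, 6.202e-09, 2.205e-08]  ψ = [4, 2, 2, 2, 4]  (obs o_5=4)
backtrack: best end state = 4; path = [3, 4, 4, 4, 4, 4]

path = [3, 4, 4, 4, 4, 4]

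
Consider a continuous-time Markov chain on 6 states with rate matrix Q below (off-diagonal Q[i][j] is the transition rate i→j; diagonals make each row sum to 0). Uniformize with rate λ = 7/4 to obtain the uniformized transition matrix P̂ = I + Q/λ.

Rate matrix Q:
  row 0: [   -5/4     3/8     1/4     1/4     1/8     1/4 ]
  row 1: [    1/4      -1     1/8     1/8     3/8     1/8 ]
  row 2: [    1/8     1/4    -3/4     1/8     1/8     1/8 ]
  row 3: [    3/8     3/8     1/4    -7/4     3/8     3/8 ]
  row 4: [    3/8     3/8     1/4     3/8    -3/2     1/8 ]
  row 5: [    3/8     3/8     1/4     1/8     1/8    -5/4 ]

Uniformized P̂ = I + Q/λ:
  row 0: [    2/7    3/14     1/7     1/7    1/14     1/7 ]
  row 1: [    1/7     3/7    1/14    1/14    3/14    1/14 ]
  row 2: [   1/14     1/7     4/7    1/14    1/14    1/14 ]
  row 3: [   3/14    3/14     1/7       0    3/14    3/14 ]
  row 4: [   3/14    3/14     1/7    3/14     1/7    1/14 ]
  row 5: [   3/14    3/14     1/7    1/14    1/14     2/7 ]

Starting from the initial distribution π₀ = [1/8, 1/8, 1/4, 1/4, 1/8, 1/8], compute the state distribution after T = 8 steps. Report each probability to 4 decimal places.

t=0: π = [0.1250, 0.1250, 0.2500, 0.2500, 0.1250, 0.1250]
t=1: π = [0.1786, 0.2232, 0.2411, 0.0804, 0.1339, 0.1429]
t=2: π = [0.1767, 0.2449, 0.2302, 0.0976, 0.1244, 0.1263]
t=3: π = [0.1765, 0.2503, 0.2240, 0.0948, 0.1292, 0.1250]
t=4: π = [0.1770, 0.2519, 0.2210, 0.0957, 0.1300, 0.1244]
t=5: π = [0.1774, 0.2525, 0.2196, 0.0958, 0.1304, 0.1244]
t=6: π = [0.1776, 0.2527, 0.2189, 0.0959, 0.1305, 0.1244]
t=7: π = [0.1776, 0.2528, 0.2186, 0.0959, 0.1305, 0.1245]
t=8: π = [0.1777, 0.2528, 0.2185, 0.0959, 0.1306, 0.1245]

π = [0.1777, 0.2528, 0.2185, 0.0959, 0.1306, 0.1245]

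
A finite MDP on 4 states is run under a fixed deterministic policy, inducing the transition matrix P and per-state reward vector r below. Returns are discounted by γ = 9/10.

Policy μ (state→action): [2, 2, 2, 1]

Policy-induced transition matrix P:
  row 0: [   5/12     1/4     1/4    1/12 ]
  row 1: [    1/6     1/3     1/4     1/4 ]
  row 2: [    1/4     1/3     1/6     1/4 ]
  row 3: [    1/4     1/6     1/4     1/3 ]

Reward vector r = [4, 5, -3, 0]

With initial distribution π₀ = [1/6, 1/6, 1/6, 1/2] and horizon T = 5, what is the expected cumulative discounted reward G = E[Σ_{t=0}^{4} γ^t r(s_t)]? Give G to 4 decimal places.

G = 6.2312

t=0: π = [0.1667, 0.1667, 0.1667, 0.5000], E[r] = 1.0000, γ^t·E[r] = 1.000000, running G = 1.000000
t=1: π = [0.2639, 0.2361, 0.2361, 0.2639], E[r] = 1.5278, γ^t·E[r] = 1.375000, running G = 2.375000
t=2: π = [0.2743, 0.2674, 0.2303, 0.2280], E[r] = 1.7431, γ^t·E[r] = 1.411875, running G = 3.786875
t=3: π = [0.2734, 0.2725, 0.2308, 0.2233], E[r] = 1.7637, γ^t·E[r] = 1.285734, running G = 5.072609
t=4: π = [0.2729, 0.2733, 0.2308, 0.2230], E[r] = 1.7658, γ^t·E[r] = 1.158564, running G = 6.231173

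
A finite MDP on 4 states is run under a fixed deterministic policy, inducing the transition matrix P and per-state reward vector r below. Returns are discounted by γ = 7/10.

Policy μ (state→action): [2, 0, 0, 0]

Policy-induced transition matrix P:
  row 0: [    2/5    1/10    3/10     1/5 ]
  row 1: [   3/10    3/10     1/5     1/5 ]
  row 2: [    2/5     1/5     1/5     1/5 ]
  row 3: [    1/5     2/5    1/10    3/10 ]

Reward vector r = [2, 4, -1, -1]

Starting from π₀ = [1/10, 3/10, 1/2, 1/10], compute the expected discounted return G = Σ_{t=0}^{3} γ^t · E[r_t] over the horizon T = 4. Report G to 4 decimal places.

t=0: π = [0.1000, 0.3000, 0.5000, 0.1000], E[r] = 0.8000, γ^t·E[r] = 0.800000, running G = 0.800000
t=1: π = [0.3500, 0.2400, 0.2000, 0.2100], E[r] = 1.2500, γ^t·E[r] = 0.875000, running G = 1.675000
t=2: π = [0.3340, 0.2310, 0.2140, 0.2210], E[r] = 1.1570, γ^t·E[r] = 0.566930, running G = 2.241930
t=3: π = [0.3327, 0.2339, 0.2113, 0.2221], E[r] = 1.1676, γ^t·E[r] = 0.400487, running G = 2.642417

G = 2.6424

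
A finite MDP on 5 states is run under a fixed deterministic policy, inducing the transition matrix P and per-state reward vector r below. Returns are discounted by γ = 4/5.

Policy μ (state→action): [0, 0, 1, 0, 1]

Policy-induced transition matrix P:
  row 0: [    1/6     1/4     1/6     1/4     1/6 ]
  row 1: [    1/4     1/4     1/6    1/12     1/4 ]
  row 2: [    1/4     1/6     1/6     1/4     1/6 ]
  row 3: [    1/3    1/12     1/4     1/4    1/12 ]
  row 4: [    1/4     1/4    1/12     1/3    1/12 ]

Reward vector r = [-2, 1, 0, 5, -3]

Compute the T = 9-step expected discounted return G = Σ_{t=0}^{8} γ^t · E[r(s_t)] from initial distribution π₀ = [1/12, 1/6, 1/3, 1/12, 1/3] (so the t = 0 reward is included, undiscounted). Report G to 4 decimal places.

t=0: π = [0.0833, 0.1667, 0.3333, 0.0833, 0.3333], E[r] = -0.5833, γ^t·E[r] = -0.583333, running G = -0.583333
t=1: π = [0.2500, 0.2083, 0.1458, 0.2500, 0.1458], E[r] = 0.5208, γ^t·E[r] = 0.416667, running G = -0.166667
t=2: π = [0.2500, 0.1962, 0.1753, 0.2274, 0.1510], E[r] = 0.3802, γ^t·E[r] = 0.243333, running G = 0.076667
t=3: π = [0.2481, 0.1975, 0.1730, 0.2299, 0.1515], E[r] = 0.3963, γ^t·E[r] = 0.202889, running G = 0.279556
t=4: π = [0.2485, 0.1973, 0.1732, 0.2297, 0.1513], E[r] = 0.3948, γ^t·E[r] = 0.161719, running G = 0.441274
t=5: π = [0.2484, 0.1973, 0.1732, 0.2297, 0.1514], E[r] = 0.3950, γ^t·E[r] = 0.129443, running G = 0.570717
t=6: π = [0.2484, 0.1973, 0.1732, 0.2297, 0.1513], E[r] = 0.3950, γ^t·E[r] = 0.103549, running G = 0.674266
t=7: π = [0.2484, 0.1973, 0.1732, 0.2297, 0.1513], E[r] = 0.3950, γ^t·E[r] = 0.082840, running G = 0.757106
t=8: π = [0.2484, 0.1973, 0.1732, 0.2297, 0.1513], E[r] = 0.3950, γ^t·E[r] = 0.066272, running G = 0.823378

G = 0.8234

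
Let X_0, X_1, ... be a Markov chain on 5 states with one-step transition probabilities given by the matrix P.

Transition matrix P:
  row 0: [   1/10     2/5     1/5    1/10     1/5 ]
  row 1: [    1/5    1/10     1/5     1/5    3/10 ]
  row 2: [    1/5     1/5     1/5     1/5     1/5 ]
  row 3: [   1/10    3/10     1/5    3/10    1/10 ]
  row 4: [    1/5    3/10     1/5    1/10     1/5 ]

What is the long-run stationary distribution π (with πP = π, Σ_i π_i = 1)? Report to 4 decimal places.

π = [0.1654, 0.2471, 0.2000, 0.1809, 0.2066]

Balance equations π_j = Σ_i π_i·P[i][j]:
  π_0 = 1/10·π_0 + 1/5·π_1 + 1/5·π_2 + 1/10·π_3 + 1/5·π_4
  π_1 = 2/5·π_0 + 1/10·π_1 + 1/5·π_2 + 3/10·π_3 + 3/10·π_4
  π_2 = 1/5·π_0 + 1/5·π_1 + 1/5·π_2 + 1/5·π_3 + 1/5·π_4
  π_3 = 1/10·π_0 + 1/5·π_1 + 1/5·π_2 + 3/10·π_3 + 1/10·π_4
  normalize: π_0 + π_1 + π_2 + π_3 + π_4 = 1
Solving the linear system gives exactly π = [874/5285, 1306/5285, 1/5, 956/5285, 156/755].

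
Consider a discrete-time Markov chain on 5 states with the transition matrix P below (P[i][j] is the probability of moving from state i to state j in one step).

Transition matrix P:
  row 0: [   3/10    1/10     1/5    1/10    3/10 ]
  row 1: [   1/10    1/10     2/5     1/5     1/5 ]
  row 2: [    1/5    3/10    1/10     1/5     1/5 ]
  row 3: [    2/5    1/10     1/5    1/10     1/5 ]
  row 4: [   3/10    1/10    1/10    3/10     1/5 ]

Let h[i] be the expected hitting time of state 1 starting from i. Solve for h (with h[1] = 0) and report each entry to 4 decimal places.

h = [7.5791, 0.0000, 6.1887, 7.5667, 7.7033]

First-step conditioning: h[1] = 0; for i ≠ 1, h[i] = 1 + Σ_k P[i][k]·h[k].
  h[0] = 1 + 3/10·h[0] + 1/5·h[2] + 1/10·h[3] + 3/10·h[4]
  h[2] = 1 + 1/5·h[0] + 1/10·h[2] + 1/5·h[3] + 1/5·h[4]
  h[3] = 1 + 2/5·h[0] + 1/5·h[2] + 1/10·h[3] + 1/5·h[4]
  h[4] = 1 + 3/10·h[0] + 1/10·h[2] + 3/10·h[3] + 1/5·h[4]
Solving the 4×4 linear system over states ≠ 1 gives exactly h = [4070/537, 0, 9970/1611, 12190/1611, 12410/1611] (h[1] = 0 is the target).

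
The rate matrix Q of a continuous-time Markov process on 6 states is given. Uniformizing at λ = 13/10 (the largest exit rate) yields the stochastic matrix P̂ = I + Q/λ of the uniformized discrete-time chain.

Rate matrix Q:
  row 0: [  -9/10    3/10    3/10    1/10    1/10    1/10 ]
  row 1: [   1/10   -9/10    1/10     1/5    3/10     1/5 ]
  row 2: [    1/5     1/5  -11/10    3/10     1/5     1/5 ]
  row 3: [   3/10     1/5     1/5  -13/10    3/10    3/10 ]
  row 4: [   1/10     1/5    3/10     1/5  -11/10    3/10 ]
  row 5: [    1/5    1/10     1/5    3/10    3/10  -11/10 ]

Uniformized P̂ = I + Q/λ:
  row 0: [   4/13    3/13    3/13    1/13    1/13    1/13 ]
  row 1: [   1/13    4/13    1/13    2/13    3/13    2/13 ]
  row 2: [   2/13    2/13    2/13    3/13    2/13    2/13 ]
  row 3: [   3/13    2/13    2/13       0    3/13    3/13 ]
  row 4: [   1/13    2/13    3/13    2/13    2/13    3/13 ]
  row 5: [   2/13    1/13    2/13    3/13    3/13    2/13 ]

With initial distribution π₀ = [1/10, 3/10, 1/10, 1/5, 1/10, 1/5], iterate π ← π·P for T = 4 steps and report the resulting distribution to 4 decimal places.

π = [0.1621, 0.1813, 0.1662, 0.1447, 0.1793, 0.1664]

t=0: π = [0.1000, 0.3000, 0.1000, 0.2000, 0.1000, 0.2000]
t=1: π = [0.1538, 0.1923, 0.1462, 0.1385, 0.2000, 0.1692]
t=2: π = [0.1580, 0.1822, 0.1663, 0.1450, 0.1805, 0.1680]
t=3: π = [0.1614, 0.1811, 0.1659, 0.1451, 0.1798, 0.1667]
t=4: π = [0.1621, 0.1813, 0.1662, 0.1447, 0.1793, 0.1664]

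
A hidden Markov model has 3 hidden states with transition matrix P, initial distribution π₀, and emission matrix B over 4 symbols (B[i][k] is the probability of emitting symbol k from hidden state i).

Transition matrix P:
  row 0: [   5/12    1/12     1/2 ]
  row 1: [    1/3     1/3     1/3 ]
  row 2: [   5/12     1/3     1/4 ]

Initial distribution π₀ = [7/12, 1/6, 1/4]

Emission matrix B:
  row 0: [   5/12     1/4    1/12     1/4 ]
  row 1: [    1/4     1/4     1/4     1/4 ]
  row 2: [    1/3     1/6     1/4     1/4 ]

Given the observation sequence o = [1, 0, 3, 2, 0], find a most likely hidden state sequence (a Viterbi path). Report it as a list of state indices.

t=0: δ = [1.458e-01, 4.167e-02, 4.167e-02]  (obs o_0=1)
t=1: δ = [2.532e-02, 3.472e-03, 2.431e-02]  ψ = [0, 1, 0]  (obs o_1=0)
t=2: δ = [2.637e-03, 2.025e-03, 3.165e-03]  ψ = [0, 2, 0]  (obs o_2=3)
t=3: δ = [1.099e-04, 2.637e-04, 3.297e-04]  ψ = [2, 2, 0]  (obs o_3=2)
t=4: δ = [5.723e-05, 2.747e-05, 2.930e-05]  ψ = [2, 2, 1]  (obs o_4=0)
backtrack: best end state = 0; path = [0, 0, 0, 2, 0]

path = [0, 0, 0, 2, 0]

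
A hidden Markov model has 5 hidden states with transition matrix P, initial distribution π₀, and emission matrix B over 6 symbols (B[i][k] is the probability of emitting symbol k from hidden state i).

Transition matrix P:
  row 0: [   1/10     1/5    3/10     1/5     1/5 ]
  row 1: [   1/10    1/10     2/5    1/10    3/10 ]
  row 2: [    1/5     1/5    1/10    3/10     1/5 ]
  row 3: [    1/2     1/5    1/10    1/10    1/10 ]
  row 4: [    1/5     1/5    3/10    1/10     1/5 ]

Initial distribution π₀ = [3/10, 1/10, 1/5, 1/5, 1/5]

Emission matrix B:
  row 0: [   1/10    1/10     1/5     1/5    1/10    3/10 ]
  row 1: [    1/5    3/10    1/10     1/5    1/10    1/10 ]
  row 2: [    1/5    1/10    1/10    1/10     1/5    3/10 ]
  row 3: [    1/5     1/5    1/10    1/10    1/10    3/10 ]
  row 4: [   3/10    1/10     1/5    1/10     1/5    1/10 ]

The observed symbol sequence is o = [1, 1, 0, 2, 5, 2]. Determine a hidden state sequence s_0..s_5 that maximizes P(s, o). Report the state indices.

path = [3, 1, 4, 2, 3, 0]

t=0: δ = [3.000e-02, 3.000e-02, 2.000e-02, 4.000e-02, 2.000e-02]  (obs o_0=1)
t=1: δ = [2.000e-03, 2.400e-03, 1.200e-03, 1.200e-03, 9.000e-04]  ψ = [3, 3, 1, 0, 1]  (obs o_1=1)
t=2: δ = [6.000e-05, 8.000e-05, 1.920e-04, 8.000e-05, 2.160e-04]  ψ = [3, 0, 1, 0, 1]  (obs o_2=0)
t=3: δ = [8.640e-06, 4.320e-06, 6.480e-06, 5.760e-06, 8.640e-06]  ψ = [4, 4, 4, 2, 4]  (obs o_3=2)
t=4: δ = [8.640e-07, 1.728e-07, 7.776e-07, 5.832e-07, 1.728e-07]  ψ = [3, 0, 0, 2, 0]  (obs o_4=5)
t=5: δ = [5.832e-08, 1.728e-08, 2.592e-08, 2.333e-08, 3.456e-08]  ψ = [3, 0, 0, 2, 0]  (obs o_5=2)
backtrack: best end state = 0; path = [3, 1, 4, 2, 3, 0]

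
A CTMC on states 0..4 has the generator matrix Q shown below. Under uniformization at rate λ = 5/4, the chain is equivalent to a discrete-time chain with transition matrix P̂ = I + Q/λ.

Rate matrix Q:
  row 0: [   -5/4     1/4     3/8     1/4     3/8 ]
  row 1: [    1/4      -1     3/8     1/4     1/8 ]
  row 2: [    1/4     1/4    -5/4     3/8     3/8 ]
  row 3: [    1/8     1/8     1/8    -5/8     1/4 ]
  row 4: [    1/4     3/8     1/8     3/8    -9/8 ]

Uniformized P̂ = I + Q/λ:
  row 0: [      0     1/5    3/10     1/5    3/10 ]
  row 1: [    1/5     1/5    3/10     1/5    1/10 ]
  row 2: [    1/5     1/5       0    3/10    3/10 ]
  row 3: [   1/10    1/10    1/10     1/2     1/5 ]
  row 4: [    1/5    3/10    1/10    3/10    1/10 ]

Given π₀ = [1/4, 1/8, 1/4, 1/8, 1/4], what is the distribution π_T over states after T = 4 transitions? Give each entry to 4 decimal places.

t=0: π = [0.2500, 0.1250, 0.2500, 0.1250, 0.2500]
t=1: π = [0.1375, 0.2125, 0.1500, 0.2875, 0.2125]
t=2: π = [0.1438, 0.1925, 0.1550, 0.3225, 0.1863]
t=3: π = [0.1390, 0.1864, 0.1518, 0.3309, 0.1920]
t=4: π = [0.1391, 0.1861, 0.1499, 0.3336, 0.1912]

π = [0.1391, 0.1861, 0.1499, 0.3336, 0.1912]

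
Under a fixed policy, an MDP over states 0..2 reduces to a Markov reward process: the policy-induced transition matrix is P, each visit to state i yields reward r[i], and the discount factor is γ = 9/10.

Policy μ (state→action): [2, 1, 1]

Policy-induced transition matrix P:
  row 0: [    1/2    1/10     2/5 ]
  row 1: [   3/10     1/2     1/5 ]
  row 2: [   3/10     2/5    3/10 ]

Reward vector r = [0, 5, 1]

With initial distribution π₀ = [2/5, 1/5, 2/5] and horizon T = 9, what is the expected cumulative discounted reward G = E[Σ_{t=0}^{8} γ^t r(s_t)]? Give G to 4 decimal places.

G = 11.0643

t=0: π = [0.4000, 0.2000, 0.4000], E[r] = 1.4000, γ^t·E[r] = 1.400000, running G = 1.400000
t=1: π = [0.3800, 0.3000, 0.3200], E[r] = 1.8200, γ^t·E[r] = 1.638000, running G = 3.038000
t=2: π = [0.3760, 0.3160, 0.3080], E[r] = 1.8880, γ^t·E[r] = 1.529280, running G = 4.567280
t=3: π = [0.3752, 0.3188, 0.3060], E[r] = 1.9000, γ^t·E[r] = 1.385100, running G = 5.952380
t=4: π = [0.3750, 0.3193, 0.3056], E[r] = 1.9022, γ^t·E[r] = 1.248060, running G = 7.200440
t=5: π = [0.3750, 0.3194, 0.3056], E[r] = 1.9027, γ^t·E[r] = 1.123509, running G = 8.323948
t=6: π = [0.3750, 0.3194, 0.3056], E[r] = 1.9028, γ^t·E[r] = 1.011203, running G = 9.335151
t=7: π = [0.3750, 0.3194, 0.3056], E[r] = 1.9028, γ^t·E[r] = 0.910091, running G = 10.245242
t=8: π = [0.3750, 0.3194, 0.3056], E[r] = 1.9028, γ^t·E[r] = 0.819083, running G = 11.064325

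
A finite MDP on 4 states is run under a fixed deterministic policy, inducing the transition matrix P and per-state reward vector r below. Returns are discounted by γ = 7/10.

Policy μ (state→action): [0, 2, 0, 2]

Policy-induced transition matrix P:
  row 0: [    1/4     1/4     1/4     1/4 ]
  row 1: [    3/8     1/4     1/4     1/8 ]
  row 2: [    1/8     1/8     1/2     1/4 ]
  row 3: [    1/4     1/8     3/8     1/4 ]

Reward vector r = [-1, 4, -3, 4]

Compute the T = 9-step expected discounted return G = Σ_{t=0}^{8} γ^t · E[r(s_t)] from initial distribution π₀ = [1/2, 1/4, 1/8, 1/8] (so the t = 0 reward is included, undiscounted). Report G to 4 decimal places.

G = 1.4905

t=0: π = [0.5000, 0.2500, 0.1250, 0.1250], E[r] = 0.6250, γ^t·E[r] = 0.625000, running G = 0.625000
t=1: π = [0.2656, 0.2188, 0.2969, 0.2188], E[r] = 0.5938, γ^t·E[r] = 0.415625, running G = 1.040625
t=2: π = [0.2402, 0.1855, 0.3516, 0.2227], E[r] = 0.3379, γ^t·E[r] = 0.165566, running G = 1.206191
t=3: π = [0.2292, 0.1782, 0.3657, 0.2268], E[r] = 0.2937, γ^t·E[r] = 0.100740, running G = 1.306931
t=4: π = [0.2266, 0.1759, 0.3698, 0.2277], E[r] = 0.2787, γ^t·E[r] = 0.066920, running G = 1.373851
t=5: π = [0.2258, 0.1753, 0.3709, 0.2280], E[r] = 0.2748, γ^t·E[r] = 0.046182, running G = 1.420033
t=6: π = [0.2256, 0.1751, 0.3712, 0.2281], E[r] = 0.2736, γ^t·E[r] = 0.032194, running G = 1.452228
t=7: π = [0.2255, 0.1751, 0.3713, 0.2281], E[r] = 0.2733, γ^t·E[r] = 0.022510, running G = 1.474738
t=8: π = [0.2255, 0.1751, 0.3713, 0.2281], E[r] = 0.2732, γ^t·E[r] = 0.015752, running G = 1.490490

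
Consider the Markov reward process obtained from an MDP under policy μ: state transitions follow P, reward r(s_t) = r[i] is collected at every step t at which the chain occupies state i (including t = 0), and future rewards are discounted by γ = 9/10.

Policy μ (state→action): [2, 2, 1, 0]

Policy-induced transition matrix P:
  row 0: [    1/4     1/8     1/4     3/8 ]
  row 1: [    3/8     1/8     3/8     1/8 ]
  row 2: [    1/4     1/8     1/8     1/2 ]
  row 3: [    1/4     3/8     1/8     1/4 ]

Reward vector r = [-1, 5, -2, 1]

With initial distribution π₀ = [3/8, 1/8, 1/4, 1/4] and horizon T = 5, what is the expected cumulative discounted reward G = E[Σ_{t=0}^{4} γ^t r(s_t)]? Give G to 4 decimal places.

G = 1.9660

t=0: π = [0.3750, 0.1250, 0.2500, 0.2500], E[r] = 0.0000, γ^t·E[r] = 0.000000, running G = 0.000000
t=1: π = [0.2656, 0.1875, 0.2031, 0.3438], E[r] = 0.6094, γ^t·E[r] = 0.548438, running G = 0.548438
t=2: π = [0.2734, 0.2109, 0.2051, 0.3105], E[r] = 0.6816, γ^t·E[r] = 0.552129, running G = 1.100566
t=3: π = [0.2764, 0.2026, 0.2119, 0.3091], E[r] = 0.6221, γ^t·E[r] = 0.453489, running G = 1.554056
t=4: π = [0.2753, 0.2023, 0.2102, 0.3122], E[r] = 0.6278, γ^t·E[r] = 0.411905, running G = 1.965960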